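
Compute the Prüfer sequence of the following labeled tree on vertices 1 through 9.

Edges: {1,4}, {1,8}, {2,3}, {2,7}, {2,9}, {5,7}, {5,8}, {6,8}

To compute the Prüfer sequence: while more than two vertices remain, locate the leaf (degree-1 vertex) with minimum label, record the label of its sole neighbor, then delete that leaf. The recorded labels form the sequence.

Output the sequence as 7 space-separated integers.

Step 1: leaves = {3,4,6,9}. Remove smallest leaf 3, emit neighbor 2.
Step 2: leaves = {4,6,9}. Remove smallest leaf 4, emit neighbor 1.
Step 3: leaves = {1,6,9}. Remove smallest leaf 1, emit neighbor 8.
Step 4: leaves = {6,9}. Remove smallest leaf 6, emit neighbor 8.
Step 5: leaves = {8,9}. Remove smallest leaf 8, emit neighbor 5.
Step 6: leaves = {5,9}. Remove smallest leaf 5, emit neighbor 7.
Step 7: leaves = {7,9}. Remove smallest leaf 7, emit neighbor 2.
Done: 2 vertices remain (2, 9). Sequence = [2 1 8 8 5 7 2]

Answer: 2 1 8 8 5 7 2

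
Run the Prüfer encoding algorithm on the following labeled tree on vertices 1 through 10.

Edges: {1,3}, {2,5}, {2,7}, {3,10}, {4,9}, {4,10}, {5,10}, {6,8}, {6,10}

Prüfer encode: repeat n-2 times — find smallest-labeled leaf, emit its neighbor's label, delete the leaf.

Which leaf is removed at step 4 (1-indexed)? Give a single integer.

Answer: 2

Derivation:
Step 1: current leaves = {1,7,8,9}. Remove leaf 1 (neighbor: 3).
Step 2: current leaves = {3,7,8,9}. Remove leaf 3 (neighbor: 10).
Step 3: current leaves = {7,8,9}. Remove leaf 7 (neighbor: 2).
Step 4: current leaves = {2,8,9}. Remove leaf 2 (neighbor: 5).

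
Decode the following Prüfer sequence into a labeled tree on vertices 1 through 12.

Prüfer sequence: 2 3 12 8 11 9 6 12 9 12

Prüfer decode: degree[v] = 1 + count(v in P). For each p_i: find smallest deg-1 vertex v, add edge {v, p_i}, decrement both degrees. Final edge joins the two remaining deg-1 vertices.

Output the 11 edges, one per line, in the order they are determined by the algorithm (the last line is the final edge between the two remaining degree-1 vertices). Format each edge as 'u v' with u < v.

Answer: 1 2
2 3
3 12
4 8
5 11
7 9
6 8
6 12
9 10
9 12
11 12

Derivation:
Initial degrees: {1:1, 2:2, 3:2, 4:1, 5:1, 6:2, 7:1, 8:2, 9:3, 10:1, 11:2, 12:4}
Step 1: smallest deg-1 vertex = 1, p_1 = 2. Add edge {1,2}. Now deg[1]=0, deg[2]=1.
Step 2: smallest deg-1 vertex = 2, p_2 = 3. Add edge {2,3}. Now deg[2]=0, deg[3]=1.
Step 3: smallest deg-1 vertex = 3, p_3 = 12. Add edge {3,12}. Now deg[3]=0, deg[12]=3.
Step 4: smallest deg-1 vertex = 4, p_4 = 8. Add edge {4,8}. Now deg[4]=0, deg[8]=1.
Step 5: smallest deg-1 vertex = 5, p_5 = 11. Add edge {5,11}. Now deg[5]=0, deg[11]=1.
Step 6: smallest deg-1 vertex = 7, p_6 = 9. Add edge {7,9}. Now deg[7]=0, deg[9]=2.
Step 7: smallest deg-1 vertex = 8, p_7 = 6. Add edge {6,8}. Now deg[8]=0, deg[6]=1.
Step 8: smallest deg-1 vertex = 6, p_8 = 12. Add edge {6,12}. Now deg[6]=0, deg[12]=2.
Step 9: smallest deg-1 vertex = 10, p_9 = 9. Add edge {9,10}. Now deg[10]=0, deg[9]=1.
Step 10: smallest deg-1 vertex = 9, p_10 = 12. Add edge {9,12}. Now deg[9]=0, deg[12]=1.
Final: two remaining deg-1 vertices are 11, 12. Add edge {11,12}.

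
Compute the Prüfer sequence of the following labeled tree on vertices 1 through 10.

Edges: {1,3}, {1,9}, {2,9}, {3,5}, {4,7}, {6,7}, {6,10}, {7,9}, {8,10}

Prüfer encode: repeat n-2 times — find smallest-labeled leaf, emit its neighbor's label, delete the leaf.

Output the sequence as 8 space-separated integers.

Step 1: leaves = {2,4,5,8}. Remove smallest leaf 2, emit neighbor 9.
Step 2: leaves = {4,5,8}. Remove smallest leaf 4, emit neighbor 7.
Step 3: leaves = {5,8}. Remove smallest leaf 5, emit neighbor 3.
Step 4: leaves = {3,8}. Remove smallest leaf 3, emit neighbor 1.
Step 5: leaves = {1,8}. Remove smallest leaf 1, emit neighbor 9.
Step 6: leaves = {8,9}. Remove smallest leaf 8, emit neighbor 10.
Step 7: leaves = {9,10}. Remove smallest leaf 9, emit neighbor 7.
Step 8: leaves = {7,10}. Remove smallest leaf 7, emit neighbor 6.
Done: 2 vertices remain (6, 10). Sequence = [9 7 3 1 9 10 7 6]

Answer: 9 7 3 1 9 10 7 6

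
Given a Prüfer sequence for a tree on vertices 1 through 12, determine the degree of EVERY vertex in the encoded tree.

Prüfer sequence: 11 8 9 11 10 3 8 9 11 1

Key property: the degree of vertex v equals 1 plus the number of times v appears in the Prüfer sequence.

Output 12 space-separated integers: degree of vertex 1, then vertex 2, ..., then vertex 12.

p_1 = 11: count[11] becomes 1
p_2 = 8: count[8] becomes 1
p_3 = 9: count[9] becomes 1
p_4 = 11: count[11] becomes 2
p_5 = 10: count[10] becomes 1
p_6 = 3: count[3] becomes 1
p_7 = 8: count[8] becomes 2
p_8 = 9: count[9] becomes 2
p_9 = 11: count[11] becomes 3
p_10 = 1: count[1] becomes 1
Degrees (1 + count): deg[1]=1+1=2, deg[2]=1+0=1, deg[3]=1+1=2, deg[4]=1+0=1, deg[5]=1+0=1, deg[6]=1+0=1, deg[7]=1+0=1, deg[8]=1+2=3, deg[9]=1+2=3, deg[10]=1+1=2, deg[11]=1+3=4, deg[12]=1+0=1

Answer: 2 1 2 1 1 1 1 3 3 2 4 1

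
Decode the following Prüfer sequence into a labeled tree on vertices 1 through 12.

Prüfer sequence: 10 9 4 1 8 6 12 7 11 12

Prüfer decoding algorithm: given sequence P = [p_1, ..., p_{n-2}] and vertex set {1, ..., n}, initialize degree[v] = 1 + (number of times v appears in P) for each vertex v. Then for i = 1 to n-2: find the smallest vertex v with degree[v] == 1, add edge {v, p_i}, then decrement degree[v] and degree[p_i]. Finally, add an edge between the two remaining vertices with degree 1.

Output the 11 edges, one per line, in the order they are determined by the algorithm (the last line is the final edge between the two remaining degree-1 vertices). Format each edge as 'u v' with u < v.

Answer: 2 10
3 9
4 5
1 4
1 8
6 8
6 12
7 9
7 11
10 12
11 12

Derivation:
Initial degrees: {1:2, 2:1, 3:1, 4:2, 5:1, 6:2, 7:2, 8:2, 9:2, 10:2, 11:2, 12:3}
Step 1: smallest deg-1 vertex = 2, p_1 = 10. Add edge {2,10}. Now deg[2]=0, deg[10]=1.
Step 2: smallest deg-1 vertex = 3, p_2 = 9. Add edge {3,9}. Now deg[3]=0, deg[9]=1.
Step 3: smallest deg-1 vertex = 5, p_3 = 4. Add edge {4,5}. Now deg[5]=0, deg[4]=1.
Step 4: smallest deg-1 vertex = 4, p_4 = 1. Add edge {1,4}. Now deg[4]=0, deg[1]=1.
Step 5: smallest deg-1 vertex = 1, p_5 = 8. Add edge {1,8}. Now deg[1]=0, deg[8]=1.
Step 6: smallest deg-1 vertex = 8, p_6 = 6. Add edge {6,8}. Now deg[8]=0, deg[6]=1.
Step 7: smallest deg-1 vertex = 6, p_7 = 12. Add edge {6,12}. Now deg[6]=0, deg[12]=2.
Step 8: smallest deg-1 vertex = 9, p_8 = 7. Add edge {7,9}. Now deg[9]=0, deg[7]=1.
Step 9: smallest deg-1 vertex = 7, p_9 = 11. Add edge {7,11}. Now deg[7]=0, deg[11]=1.
Step 10: smallest deg-1 vertex = 10, p_10 = 12. Add edge {10,12}. Now deg[10]=0, deg[12]=1.
Final: two remaining deg-1 vertices are 11, 12. Add edge {11,12}.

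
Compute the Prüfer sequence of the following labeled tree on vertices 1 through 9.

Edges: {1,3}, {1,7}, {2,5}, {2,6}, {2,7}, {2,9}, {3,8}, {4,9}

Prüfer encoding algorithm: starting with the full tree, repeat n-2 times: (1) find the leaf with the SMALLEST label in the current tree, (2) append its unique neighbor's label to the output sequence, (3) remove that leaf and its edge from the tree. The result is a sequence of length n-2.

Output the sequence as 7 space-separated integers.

Step 1: leaves = {4,5,6,8}. Remove smallest leaf 4, emit neighbor 9.
Step 2: leaves = {5,6,8,9}. Remove smallest leaf 5, emit neighbor 2.
Step 3: leaves = {6,8,9}. Remove smallest leaf 6, emit neighbor 2.
Step 4: leaves = {8,9}. Remove smallest leaf 8, emit neighbor 3.
Step 5: leaves = {3,9}. Remove smallest leaf 3, emit neighbor 1.
Step 6: leaves = {1,9}. Remove smallest leaf 1, emit neighbor 7.
Step 7: leaves = {7,9}. Remove smallest leaf 7, emit neighbor 2.
Done: 2 vertices remain (2, 9). Sequence = [9 2 2 3 1 7 2]

Answer: 9 2 2 3 1 7 2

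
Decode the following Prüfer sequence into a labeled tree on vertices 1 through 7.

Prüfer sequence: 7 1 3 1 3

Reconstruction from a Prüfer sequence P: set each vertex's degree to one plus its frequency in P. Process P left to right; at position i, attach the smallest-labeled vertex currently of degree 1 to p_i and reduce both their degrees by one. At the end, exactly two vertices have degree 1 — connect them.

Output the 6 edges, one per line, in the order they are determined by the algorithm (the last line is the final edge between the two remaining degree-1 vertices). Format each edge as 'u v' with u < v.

Answer: 2 7
1 4
3 5
1 6
1 3
3 7

Derivation:
Initial degrees: {1:3, 2:1, 3:3, 4:1, 5:1, 6:1, 7:2}
Step 1: smallest deg-1 vertex = 2, p_1 = 7. Add edge {2,7}. Now deg[2]=0, deg[7]=1.
Step 2: smallest deg-1 vertex = 4, p_2 = 1. Add edge {1,4}. Now deg[4]=0, deg[1]=2.
Step 3: smallest deg-1 vertex = 5, p_3 = 3. Add edge {3,5}. Now deg[5]=0, deg[3]=2.
Step 4: smallest deg-1 vertex = 6, p_4 = 1. Add edge {1,6}. Now deg[6]=0, deg[1]=1.
Step 5: smallest deg-1 vertex = 1, p_5 = 3. Add edge {1,3}. Now deg[1]=0, deg[3]=1.
Final: two remaining deg-1 vertices are 3, 7. Add edge {3,7}.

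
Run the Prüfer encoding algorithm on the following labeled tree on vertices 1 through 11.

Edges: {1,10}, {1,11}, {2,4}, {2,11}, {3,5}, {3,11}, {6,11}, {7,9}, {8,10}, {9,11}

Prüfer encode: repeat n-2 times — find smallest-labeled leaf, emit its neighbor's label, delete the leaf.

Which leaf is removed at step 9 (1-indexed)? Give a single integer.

Answer: 10

Derivation:
Step 1: current leaves = {4,5,6,7,8}. Remove leaf 4 (neighbor: 2).
Step 2: current leaves = {2,5,6,7,8}. Remove leaf 2 (neighbor: 11).
Step 3: current leaves = {5,6,7,8}. Remove leaf 5 (neighbor: 3).
Step 4: current leaves = {3,6,7,8}. Remove leaf 3 (neighbor: 11).
Step 5: current leaves = {6,7,8}. Remove leaf 6 (neighbor: 11).
Step 6: current leaves = {7,8}. Remove leaf 7 (neighbor: 9).
Step 7: current leaves = {8,9}. Remove leaf 8 (neighbor: 10).
Step 8: current leaves = {9,10}. Remove leaf 9 (neighbor: 11).
Step 9: current leaves = {10,11}. Remove leaf 10 (neighbor: 1).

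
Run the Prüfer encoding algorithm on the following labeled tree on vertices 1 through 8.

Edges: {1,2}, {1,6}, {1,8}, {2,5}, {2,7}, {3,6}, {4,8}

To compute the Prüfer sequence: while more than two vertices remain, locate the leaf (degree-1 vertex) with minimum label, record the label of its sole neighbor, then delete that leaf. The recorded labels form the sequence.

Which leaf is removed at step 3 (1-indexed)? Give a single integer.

Step 1: current leaves = {3,4,5,7}. Remove leaf 3 (neighbor: 6).
Step 2: current leaves = {4,5,6,7}. Remove leaf 4 (neighbor: 8).
Step 3: current leaves = {5,6,7,8}. Remove leaf 5 (neighbor: 2).

Answer: 5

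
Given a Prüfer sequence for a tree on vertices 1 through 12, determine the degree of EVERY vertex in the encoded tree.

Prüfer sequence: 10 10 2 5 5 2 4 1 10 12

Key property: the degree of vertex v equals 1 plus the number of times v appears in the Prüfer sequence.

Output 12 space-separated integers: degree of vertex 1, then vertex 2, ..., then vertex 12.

p_1 = 10: count[10] becomes 1
p_2 = 10: count[10] becomes 2
p_3 = 2: count[2] becomes 1
p_4 = 5: count[5] becomes 1
p_5 = 5: count[5] becomes 2
p_6 = 2: count[2] becomes 2
p_7 = 4: count[4] becomes 1
p_8 = 1: count[1] becomes 1
p_9 = 10: count[10] becomes 3
p_10 = 12: count[12] becomes 1
Degrees (1 + count): deg[1]=1+1=2, deg[2]=1+2=3, deg[3]=1+0=1, deg[4]=1+1=2, deg[5]=1+2=3, deg[6]=1+0=1, deg[7]=1+0=1, deg[8]=1+0=1, deg[9]=1+0=1, deg[10]=1+3=4, deg[11]=1+0=1, deg[12]=1+1=2

Answer: 2 3 1 2 3 1 1 1 1 4 1 2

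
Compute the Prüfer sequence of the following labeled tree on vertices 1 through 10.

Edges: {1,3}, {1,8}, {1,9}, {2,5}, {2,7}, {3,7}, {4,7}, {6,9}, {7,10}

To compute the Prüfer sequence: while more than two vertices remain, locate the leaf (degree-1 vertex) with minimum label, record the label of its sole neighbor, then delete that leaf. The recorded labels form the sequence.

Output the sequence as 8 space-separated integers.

Answer: 7 2 7 9 1 1 3 7

Derivation:
Step 1: leaves = {4,5,6,8,10}. Remove smallest leaf 4, emit neighbor 7.
Step 2: leaves = {5,6,8,10}. Remove smallest leaf 5, emit neighbor 2.
Step 3: leaves = {2,6,8,10}. Remove smallest leaf 2, emit neighbor 7.
Step 4: leaves = {6,8,10}. Remove smallest leaf 6, emit neighbor 9.
Step 5: leaves = {8,9,10}. Remove smallest leaf 8, emit neighbor 1.
Step 6: leaves = {9,10}. Remove smallest leaf 9, emit neighbor 1.
Step 7: leaves = {1,10}. Remove smallest leaf 1, emit neighbor 3.
Step 8: leaves = {3,10}. Remove smallest leaf 3, emit neighbor 7.
Done: 2 vertices remain (7, 10). Sequence = [7 2 7 9 1 1 3 7]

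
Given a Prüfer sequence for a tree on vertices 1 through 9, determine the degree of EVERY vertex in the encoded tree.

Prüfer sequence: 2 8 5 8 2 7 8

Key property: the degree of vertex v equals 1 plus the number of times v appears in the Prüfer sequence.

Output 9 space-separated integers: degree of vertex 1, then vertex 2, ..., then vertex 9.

Answer: 1 3 1 1 2 1 2 4 1

Derivation:
p_1 = 2: count[2] becomes 1
p_2 = 8: count[8] becomes 1
p_3 = 5: count[5] becomes 1
p_4 = 8: count[8] becomes 2
p_5 = 2: count[2] becomes 2
p_6 = 7: count[7] becomes 1
p_7 = 8: count[8] becomes 3
Degrees (1 + count): deg[1]=1+0=1, deg[2]=1+2=3, deg[3]=1+0=1, deg[4]=1+0=1, deg[5]=1+1=2, deg[6]=1+0=1, deg[7]=1+1=2, deg[8]=1+3=4, deg[9]=1+0=1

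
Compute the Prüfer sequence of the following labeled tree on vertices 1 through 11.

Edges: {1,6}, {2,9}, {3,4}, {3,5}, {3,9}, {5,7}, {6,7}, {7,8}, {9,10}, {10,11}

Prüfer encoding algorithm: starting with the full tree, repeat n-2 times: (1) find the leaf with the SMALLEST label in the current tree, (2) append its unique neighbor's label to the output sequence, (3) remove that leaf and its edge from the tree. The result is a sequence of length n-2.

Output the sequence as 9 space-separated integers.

Step 1: leaves = {1,2,4,8,11}. Remove smallest leaf 1, emit neighbor 6.
Step 2: leaves = {2,4,6,8,11}. Remove smallest leaf 2, emit neighbor 9.
Step 3: leaves = {4,6,8,11}. Remove smallest leaf 4, emit neighbor 3.
Step 4: leaves = {6,8,11}. Remove smallest leaf 6, emit neighbor 7.
Step 5: leaves = {8,11}. Remove smallest leaf 8, emit neighbor 7.
Step 6: leaves = {7,11}. Remove smallest leaf 7, emit neighbor 5.
Step 7: leaves = {5,11}. Remove smallest leaf 5, emit neighbor 3.
Step 8: leaves = {3,11}. Remove smallest leaf 3, emit neighbor 9.
Step 9: leaves = {9,11}. Remove smallest leaf 9, emit neighbor 10.
Done: 2 vertices remain (10, 11). Sequence = [6 9 3 7 7 5 3 9 10]

Answer: 6 9 3 7 7 5 3 9 10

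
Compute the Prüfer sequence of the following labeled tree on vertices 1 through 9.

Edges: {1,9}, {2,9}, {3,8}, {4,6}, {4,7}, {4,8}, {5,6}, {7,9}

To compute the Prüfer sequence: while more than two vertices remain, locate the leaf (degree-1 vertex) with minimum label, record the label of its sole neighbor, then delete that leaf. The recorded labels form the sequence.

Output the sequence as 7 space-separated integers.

Answer: 9 9 8 6 4 4 7

Derivation:
Step 1: leaves = {1,2,3,5}. Remove smallest leaf 1, emit neighbor 9.
Step 2: leaves = {2,3,5}. Remove smallest leaf 2, emit neighbor 9.
Step 3: leaves = {3,5,9}. Remove smallest leaf 3, emit neighbor 8.
Step 4: leaves = {5,8,9}. Remove smallest leaf 5, emit neighbor 6.
Step 5: leaves = {6,8,9}. Remove smallest leaf 6, emit neighbor 4.
Step 6: leaves = {8,9}. Remove smallest leaf 8, emit neighbor 4.
Step 7: leaves = {4,9}. Remove smallest leaf 4, emit neighbor 7.
Done: 2 vertices remain (7, 9). Sequence = [9 9 8 6 4 4 7]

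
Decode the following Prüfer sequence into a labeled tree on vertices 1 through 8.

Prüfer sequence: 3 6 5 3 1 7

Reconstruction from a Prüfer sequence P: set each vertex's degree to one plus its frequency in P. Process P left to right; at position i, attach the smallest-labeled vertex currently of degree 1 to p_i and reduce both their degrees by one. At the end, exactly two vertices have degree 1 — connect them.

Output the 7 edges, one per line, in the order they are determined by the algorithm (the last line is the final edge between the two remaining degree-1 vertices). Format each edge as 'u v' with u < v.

Answer: 2 3
4 6
5 6
3 5
1 3
1 7
7 8

Derivation:
Initial degrees: {1:2, 2:1, 3:3, 4:1, 5:2, 6:2, 7:2, 8:1}
Step 1: smallest deg-1 vertex = 2, p_1 = 3. Add edge {2,3}. Now deg[2]=0, deg[3]=2.
Step 2: smallest deg-1 vertex = 4, p_2 = 6. Add edge {4,6}. Now deg[4]=0, deg[6]=1.
Step 3: smallest deg-1 vertex = 6, p_3 = 5. Add edge {5,6}. Now deg[6]=0, deg[5]=1.
Step 4: smallest deg-1 vertex = 5, p_4 = 3. Add edge {3,5}. Now deg[5]=0, deg[3]=1.
Step 5: smallest deg-1 vertex = 3, p_5 = 1. Add edge {1,3}. Now deg[3]=0, deg[1]=1.
Step 6: smallest deg-1 vertex = 1, p_6 = 7. Add edge {1,7}. Now deg[1]=0, deg[7]=1.
Final: two remaining deg-1 vertices are 7, 8. Add edge {7,8}.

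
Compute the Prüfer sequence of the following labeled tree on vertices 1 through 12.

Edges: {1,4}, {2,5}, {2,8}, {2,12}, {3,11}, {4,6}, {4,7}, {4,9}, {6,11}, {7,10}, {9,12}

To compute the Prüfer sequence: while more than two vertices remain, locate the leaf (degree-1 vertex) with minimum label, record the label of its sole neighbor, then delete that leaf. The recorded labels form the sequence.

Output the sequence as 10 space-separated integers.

Step 1: leaves = {1,3,5,8,10}. Remove smallest leaf 1, emit neighbor 4.
Step 2: leaves = {3,5,8,10}. Remove smallest leaf 3, emit neighbor 11.
Step 3: leaves = {5,8,10,11}. Remove smallest leaf 5, emit neighbor 2.
Step 4: leaves = {8,10,11}. Remove smallest leaf 8, emit neighbor 2.
Step 5: leaves = {2,10,11}. Remove smallest leaf 2, emit neighbor 12.
Step 6: leaves = {10,11,12}. Remove smallest leaf 10, emit neighbor 7.
Step 7: leaves = {7,11,12}. Remove smallest leaf 7, emit neighbor 4.
Step 8: leaves = {11,12}. Remove smallest leaf 11, emit neighbor 6.
Step 9: leaves = {6,12}. Remove smallest leaf 6, emit neighbor 4.
Step 10: leaves = {4,12}. Remove smallest leaf 4, emit neighbor 9.
Done: 2 vertices remain (9, 12). Sequence = [4 11 2 2 12 7 4 6 4 9]

Answer: 4 11 2 2 12 7 4 6 4 9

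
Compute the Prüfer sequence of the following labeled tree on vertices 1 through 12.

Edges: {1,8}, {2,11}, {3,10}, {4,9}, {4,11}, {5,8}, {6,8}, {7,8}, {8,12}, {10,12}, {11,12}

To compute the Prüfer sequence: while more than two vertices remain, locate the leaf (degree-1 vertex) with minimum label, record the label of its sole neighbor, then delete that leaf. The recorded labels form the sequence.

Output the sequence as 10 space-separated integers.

Step 1: leaves = {1,2,3,5,6,7,9}. Remove smallest leaf 1, emit neighbor 8.
Step 2: leaves = {2,3,5,6,7,9}. Remove smallest leaf 2, emit neighbor 11.
Step 3: leaves = {3,5,6,7,9}. Remove smallest leaf 3, emit neighbor 10.
Step 4: leaves = {5,6,7,9,10}. Remove smallest leaf 5, emit neighbor 8.
Step 5: leaves = {6,7,9,10}. Remove smallest leaf 6, emit neighbor 8.
Step 6: leaves = {7,9,10}. Remove smallest leaf 7, emit neighbor 8.
Step 7: leaves = {8,9,10}. Remove smallest leaf 8, emit neighbor 12.
Step 8: leaves = {9,10}. Remove smallest leaf 9, emit neighbor 4.
Step 9: leaves = {4,10}. Remove smallest leaf 4, emit neighbor 11.
Step 10: leaves = {10,11}. Remove smallest leaf 10, emit neighbor 12.
Done: 2 vertices remain (11, 12). Sequence = [8 11 10 8 8 8 12 4 11 12]

Answer: 8 11 10 8 8 8 12 4 11 12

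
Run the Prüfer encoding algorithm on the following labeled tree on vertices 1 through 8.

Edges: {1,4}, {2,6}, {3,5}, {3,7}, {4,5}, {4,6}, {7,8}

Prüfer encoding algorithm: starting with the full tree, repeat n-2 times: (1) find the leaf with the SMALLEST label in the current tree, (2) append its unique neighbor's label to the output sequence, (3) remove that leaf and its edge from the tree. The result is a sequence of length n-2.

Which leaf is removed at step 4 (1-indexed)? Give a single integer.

Answer: 4

Derivation:
Step 1: current leaves = {1,2,8}. Remove leaf 1 (neighbor: 4).
Step 2: current leaves = {2,8}. Remove leaf 2 (neighbor: 6).
Step 3: current leaves = {6,8}. Remove leaf 6 (neighbor: 4).
Step 4: current leaves = {4,8}. Remove leaf 4 (neighbor: 5).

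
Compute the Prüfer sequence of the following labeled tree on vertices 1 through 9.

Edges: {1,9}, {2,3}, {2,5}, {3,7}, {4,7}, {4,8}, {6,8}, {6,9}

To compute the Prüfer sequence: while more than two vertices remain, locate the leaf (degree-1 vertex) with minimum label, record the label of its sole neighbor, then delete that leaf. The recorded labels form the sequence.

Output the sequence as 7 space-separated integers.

Answer: 9 2 3 7 4 8 6

Derivation:
Step 1: leaves = {1,5}. Remove smallest leaf 1, emit neighbor 9.
Step 2: leaves = {5,9}. Remove smallest leaf 5, emit neighbor 2.
Step 3: leaves = {2,9}. Remove smallest leaf 2, emit neighbor 3.
Step 4: leaves = {3,9}. Remove smallest leaf 3, emit neighbor 7.
Step 5: leaves = {7,9}. Remove smallest leaf 7, emit neighbor 4.
Step 6: leaves = {4,9}. Remove smallest leaf 4, emit neighbor 8.
Step 7: leaves = {8,9}. Remove smallest leaf 8, emit neighbor 6.
Done: 2 vertices remain (6, 9). Sequence = [9 2 3 7 4 8 6]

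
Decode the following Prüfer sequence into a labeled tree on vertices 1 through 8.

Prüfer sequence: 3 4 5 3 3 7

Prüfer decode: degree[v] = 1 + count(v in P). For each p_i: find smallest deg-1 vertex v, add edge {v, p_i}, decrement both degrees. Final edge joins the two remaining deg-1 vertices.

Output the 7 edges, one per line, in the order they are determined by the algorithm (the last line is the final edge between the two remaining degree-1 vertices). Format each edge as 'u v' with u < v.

Answer: 1 3
2 4
4 5
3 5
3 6
3 7
7 8

Derivation:
Initial degrees: {1:1, 2:1, 3:4, 4:2, 5:2, 6:1, 7:2, 8:1}
Step 1: smallest deg-1 vertex = 1, p_1 = 3. Add edge {1,3}. Now deg[1]=0, deg[3]=3.
Step 2: smallest deg-1 vertex = 2, p_2 = 4. Add edge {2,4}. Now deg[2]=0, deg[4]=1.
Step 3: smallest deg-1 vertex = 4, p_3 = 5. Add edge {4,5}. Now deg[4]=0, deg[5]=1.
Step 4: smallest deg-1 vertex = 5, p_4 = 3. Add edge {3,5}. Now deg[5]=0, deg[3]=2.
Step 5: smallest deg-1 vertex = 6, p_5 = 3. Add edge {3,6}. Now deg[6]=0, deg[3]=1.
Step 6: smallest deg-1 vertex = 3, p_6 = 7. Add edge {3,7}. Now deg[3]=0, deg[7]=1.
Final: two remaining deg-1 vertices are 7, 8. Add edge {7,8}.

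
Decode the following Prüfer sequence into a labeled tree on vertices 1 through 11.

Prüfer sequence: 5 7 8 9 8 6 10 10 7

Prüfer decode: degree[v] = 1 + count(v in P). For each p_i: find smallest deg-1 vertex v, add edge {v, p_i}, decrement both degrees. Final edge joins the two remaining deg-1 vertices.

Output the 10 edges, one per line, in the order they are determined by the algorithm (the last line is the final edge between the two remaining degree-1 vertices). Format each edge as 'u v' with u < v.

Initial degrees: {1:1, 2:1, 3:1, 4:1, 5:2, 6:2, 7:3, 8:3, 9:2, 10:3, 11:1}
Step 1: smallest deg-1 vertex = 1, p_1 = 5. Add edge {1,5}. Now deg[1]=0, deg[5]=1.
Step 2: smallest deg-1 vertex = 2, p_2 = 7. Add edge {2,7}. Now deg[2]=0, deg[7]=2.
Step 3: smallest deg-1 vertex = 3, p_3 = 8. Add edge {3,8}. Now deg[3]=0, deg[8]=2.
Step 4: smallest deg-1 vertex = 4, p_4 = 9. Add edge {4,9}. Now deg[4]=0, deg[9]=1.
Step 5: smallest deg-1 vertex = 5, p_5 = 8. Add edge {5,8}. Now deg[5]=0, deg[8]=1.
Step 6: smallest deg-1 vertex = 8, p_6 = 6. Add edge {6,8}. Now deg[8]=0, deg[6]=1.
Step 7: smallest deg-1 vertex = 6, p_7 = 10. Add edge {6,10}. Now deg[6]=0, deg[10]=2.
Step 8: smallest deg-1 vertex = 9, p_8 = 10. Add edge {9,10}. Now deg[9]=0, deg[10]=1.
Step 9: smallest deg-1 vertex = 10, p_9 = 7. Add edge {7,10}. Now deg[10]=0, deg[7]=1.
Final: two remaining deg-1 vertices are 7, 11. Add edge {7,11}.

Answer: 1 5
2 7
3 8
4 9
5 8
6 8
6 10
9 10
7 10
7 11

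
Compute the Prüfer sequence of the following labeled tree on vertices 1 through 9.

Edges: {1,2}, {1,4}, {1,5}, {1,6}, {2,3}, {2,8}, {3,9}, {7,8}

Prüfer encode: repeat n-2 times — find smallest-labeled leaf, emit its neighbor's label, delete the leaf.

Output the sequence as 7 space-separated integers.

Step 1: leaves = {4,5,6,7,9}. Remove smallest leaf 4, emit neighbor 1.
Step 2: leaves = {5,6,7,9}. Remove smallest leaf 5, emit neighbor 1.
Step 3: leaves = {6,7,9}. Remove smallest leaf 6, emit neighbor 1.
Step 4: leaves = {1,7,9}. Remove smallest leaf 1, emit neighbor 2.
Step 5: leaves = {7,9}. Remove smallest leaf 7, emit neighbor 8.
Step 6: leaves = {8,9}. Remove smallest leaf 8, emit neighbor 2.
Step 7: leaves = {2,9}. Remove smallest leaf 2, emit neighbor 3.
Done: 2 vertices remain (3, 9). Sequence = [1 1 1 2 8 2 3]

Answer: 1 1 1 2 8 2 3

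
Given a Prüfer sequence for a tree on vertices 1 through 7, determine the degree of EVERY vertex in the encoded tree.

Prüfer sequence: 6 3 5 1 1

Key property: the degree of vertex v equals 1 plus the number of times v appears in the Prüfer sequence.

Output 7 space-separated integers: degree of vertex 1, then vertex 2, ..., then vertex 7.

p_1 = 6: count[6] becomes 1
p_2 = 3: count[3] becomes 1
p_3 = 5: count[5] becomes 1
p_4 = 1: count[1] becomes 1
p_5 = 1: count[1] becomes 2
Degrees (1 + count): deg[1]=1+2=3, deg[2]=1+0=1, deg[3]=1+1=2, deg[4]=1+0=1, deg[5]=1+1=2, deg[6]=1+1=2, deg[7]=1+0=1

Answer: 3 1 2 1 2 2 1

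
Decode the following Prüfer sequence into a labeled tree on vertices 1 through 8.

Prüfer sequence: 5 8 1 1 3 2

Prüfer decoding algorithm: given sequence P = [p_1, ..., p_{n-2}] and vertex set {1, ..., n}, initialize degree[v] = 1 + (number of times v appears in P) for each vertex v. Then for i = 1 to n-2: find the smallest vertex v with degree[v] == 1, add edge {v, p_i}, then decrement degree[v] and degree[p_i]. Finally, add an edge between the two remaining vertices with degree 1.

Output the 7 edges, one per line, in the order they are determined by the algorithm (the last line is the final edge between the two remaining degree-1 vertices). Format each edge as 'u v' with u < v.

Answer: 4 5
5 8
1 6
1 7
1 3
2 3
2 8

Derivation:
Initial degrees: {1:3, 2:2, 3:2, 4:1, 5:2, 6:1, 7:1, 8:2}
Step 1: smallest deg-1 vertex = 4, p_1 = 5. Add edge {4,5}. Now deg[4]=0, deg[5]=1.
Step 2: smallest deg-1 vertex = 5, p_2 = 8. Add edge {5,8}. Now deg[5]=0, deg[8]=1.
Step 3: smallest deg-1 vertex = 6, p_3 = 1. Add edge {1,6}. Now deg[6]=0, deg[1]=2.
Step 4: smallest deg-1 vertex = 7, p_4 = 1. Add edge {1,7}. Now deg[7]=0, deg[1]=1.
Step 5: smallest deg-1 vertex = 1, p_5 = 3. Add edge {1,3}. Now deg[1]=0, deg[3]=1.
Step 6: smallest deg-1 vertex = 3, p_6 = 2. Add edge {2,3}. Now deg[3]=0, deg[2]=1.
Final: two remaining deg-1 vertices are 2, 8. Add edge {2,8}.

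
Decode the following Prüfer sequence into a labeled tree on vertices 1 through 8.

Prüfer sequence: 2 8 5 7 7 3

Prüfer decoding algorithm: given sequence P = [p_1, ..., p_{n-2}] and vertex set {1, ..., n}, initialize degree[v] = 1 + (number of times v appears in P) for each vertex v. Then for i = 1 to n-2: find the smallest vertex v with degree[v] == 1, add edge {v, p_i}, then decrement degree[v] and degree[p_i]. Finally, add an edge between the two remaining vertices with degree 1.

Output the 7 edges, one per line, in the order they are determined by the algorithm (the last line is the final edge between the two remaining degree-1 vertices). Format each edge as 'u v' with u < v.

Initial degrees: {1:1, 2:2, 3:2, 4:1, 5:2, 6:1, 7:3, 8:2}
Step 1: smallest deg-1 vertex = 1, p_1 = 2. Add edge {1,2}. Now deg[1]=0, deg[2]=1.
Step 2: smallest deg-1 vertex = 2, p_2 = 8. Add edge {2,8}. Now deg[2]=0, deg[8]=1.
Step 3: smallest deg-1 vertex = 4, p_3 = 5. Add edge {4,5}. Now deg[4]=0, deg[5]=1.
Step 4: smallest deg-1 vertex = 5, p_4 = 7. Add edge {5,7}. Now deg[5]=0, deg[7]=2.
Step 5: smallest deg-1 vertex = 6, p_5 = 7. Add edge {6,7}. Now deg[6]=0, deg[7]=1.
Step 6: smallest deg-1 vertex = 7, p_6 = 3. Add edge {3,7}. Now deg[7]=0, deg[3]=1.
Final: two remaining deg-1 vertices are 3, 8. Add edge {3,8}.

Answer: 1 2
2 8
4 5
5 7
6 7
3 7
3 8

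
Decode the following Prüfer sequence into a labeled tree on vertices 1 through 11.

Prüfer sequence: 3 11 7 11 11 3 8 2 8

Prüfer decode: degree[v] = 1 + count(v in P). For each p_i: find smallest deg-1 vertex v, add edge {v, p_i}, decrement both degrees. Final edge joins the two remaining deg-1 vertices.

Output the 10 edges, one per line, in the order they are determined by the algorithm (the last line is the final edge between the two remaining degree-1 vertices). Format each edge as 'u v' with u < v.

Initial degrees: {1:1, 2:2, 3:3, 4:1, 5:1, 6:1, 7:2, 8:3, 9:1, 10:1, 11:4}
Step 1: smallest deg-1 vertex = 1, p_1 = 3. Add edge {1,3}. Now deg[1]=0, deg[3]=2.
Step 2: smallest deg-1 vertex = 4, p_2 = 11. Add edge {4,11}. Now deg[4]=0, deg[11]=3.
Step 3: smallest deg-1 vertex = 5, p_3 = 7. Add edge {5,7}. Now deg[5]=0, deg[7]=1.
Step 4: smallest deg-1 vertex = 6, p_4 = 11. Add edge {6,11}. Now deg[6]=0, deg[11]=2.
Step 5: smallest deg-1 vertex = 7, p_5 = 11. Add edge {7,11}. Now deg[7]=0, deg[11]=1.
Step 6: smallest deg-1 vertex = 9, p_6 = 3. Add edge {3,9}. Now deg[9]=0, deg[3]=1.
Step 7: smallest deg-1 vertex = 3, p_7 = 8. Add edge {3,8}. Now deg[3]=0, deg[8]=2.
Step 8: smallest deg-1 vertex = 10, p_8 = 2. Add edge {2,10}. Now deg[10]=0, deg[2]=1.
Step 9: smallest deg-1 vertex = 2, p_9 = 8. Add edge {2,8}. Now deg[2]=0, deg[8]=1.
Final: two remaining deg-1 vertices are 8, 11. Add edge {8,11}.

Answer: 1 3
4 11
5 7
6 11
7 11
3 9
3 8
2 10
2 8
8 11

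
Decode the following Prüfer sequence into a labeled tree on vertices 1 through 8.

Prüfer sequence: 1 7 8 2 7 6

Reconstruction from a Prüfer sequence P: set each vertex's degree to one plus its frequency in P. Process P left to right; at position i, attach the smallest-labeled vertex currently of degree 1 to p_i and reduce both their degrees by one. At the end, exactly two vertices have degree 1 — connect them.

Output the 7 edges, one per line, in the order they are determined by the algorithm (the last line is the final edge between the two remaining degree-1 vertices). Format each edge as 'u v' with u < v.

Answer: 1 3
1 7
4 8
2 5
2 7
6 7
6 8

Derivation:
Initial degrees: {1:2, 2:2, 3:1, 4:1, 5:1, 6:2, 7:3, 8:2}
Step 1: smallest deg-1 vertex = 3, p_1 = 1. Add edge {1,3}. Now deg[3]=0, deg[1]=1.
Step 2: smallest deg-1 vertex = 1, p_2 = 7. Add edge {1,7}. Now deg[1]=0, deg[7]=2.
Step 3: smallest deg-1 vertex = 4, p_3 = 8. Add edge {4,8}. Now deg[4]=0, deg[8]=1.
Step 4: smallest deg-1 vertex = 5, p_4 = 2. Add edge {2,5}. Now deg[5]=0, deg[2]=1.
Step 5: smallest deg-1 vertex = 2, p_5 = 7. Add edge {2,7}. Now deg[2]=0, deg[7]=1.
Step 6: smallest deg-1 vertex = 7, p_6 = 6. Add edge {6,7}. Now deg[7]=0, deg[6]=1.
Final: two remaining deg-1 vertices are 6, 8. Add edge {6,8}.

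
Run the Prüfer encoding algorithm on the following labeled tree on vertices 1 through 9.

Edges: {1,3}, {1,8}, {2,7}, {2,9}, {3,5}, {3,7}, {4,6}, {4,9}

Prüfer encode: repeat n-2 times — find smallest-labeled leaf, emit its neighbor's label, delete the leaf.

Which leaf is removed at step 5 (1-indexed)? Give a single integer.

Answer: 1

Derivation:
Step 1: current leaves = {5,6,8}. Remove leaf 5 (neighbor: 3).
Step 2: current leaves = {6,8}. Remove leaf 6 (neighbor: 4).
Step 3: current leaves = {4,8}. Remove leaf 4 (neighbor: 9).
Step 4: current leaves = {8,9}. Remove leaf 8 (neighbor: 1).
Step 5: current leaves = {1,9}. Remove leaf 1 (neighbor: 3).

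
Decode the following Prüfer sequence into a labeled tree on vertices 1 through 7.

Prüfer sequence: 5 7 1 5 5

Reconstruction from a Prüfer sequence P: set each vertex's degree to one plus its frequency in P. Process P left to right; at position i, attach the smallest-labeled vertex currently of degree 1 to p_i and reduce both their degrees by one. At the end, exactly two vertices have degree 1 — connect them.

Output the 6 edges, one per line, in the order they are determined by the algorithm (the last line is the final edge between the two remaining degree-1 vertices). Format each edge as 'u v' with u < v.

Initial degrees: {1:2, 2:1, 3:1, 4:1, 5:4, 6:1, 7:2}
Step 1: smallest deg-1 vertex = 2, p_1 = 5. Add edge {2,5}. Now deg[2]=0, deg[5]=3.
Step 2: smallest deg-1 vertex = 3, p_2 = 7. Add edge {3,7}. Now deg[3]=0, deg[7]=1.
Step 3: smallest deg-1 vertex = 4, p_3 = 1. Add edge {1,4}. Now deg[4]=0, deg[1]=1.
Step 4: smallest deg-1 vertex = 1, p_4 = 5. Add edge {1,5}. Now deg[1]=0, deg[5]=2.
Step 5: smallest deg-1 vertex = 6, p_5 = 5. Add edge {5,6}. Now deg[6]=0, deg[5]=1.
Final: two remaining deg-1 vertices are 5, 7. Add edge {5,7}.

Answer: 2 5
3 7
1 4
1 5
5 6
5 7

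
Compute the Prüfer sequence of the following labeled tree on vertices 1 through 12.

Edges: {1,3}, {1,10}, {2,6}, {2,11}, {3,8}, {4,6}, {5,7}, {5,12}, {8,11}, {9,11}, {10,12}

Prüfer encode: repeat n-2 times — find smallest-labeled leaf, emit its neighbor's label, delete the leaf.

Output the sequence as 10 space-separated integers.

Step 1: leaves = {4,7,9}. Remove smallest leaf 4, emit neighbor 6.
Step 2: leaves = {6,7,9}. Remove smallest leaf 6, emit neighbor 2.
Step 3: leaves = {2,7,9}. Remove smallest leaf 2, emit neighbor 11.
Step 4: leaves = {7,9}. Remove smallest leaf 7, emit neighbor 5.
Step 5: leaves = {5,9}. Remove smallest leaf 5, emit neighbor 12.
Step 6: leaves = {9,12}. Remove smallest leaf 9, emit neighbor 11.
Step 7: leaves = {11,12}. Remove smallest leaf 11, emit neighbor 8.
Step 8: leaves = {8,12}. Remove smallest leaf 8, emit neighbor 3.
Step 9: leaves = {3,12}. Remove smallest leaf 3, emit neighbor 1.
Step 10: leaves = {1,12}. Remove smallest leaf 1, emit neighbor 10.
Done: 2 vertices remain (10, 12). Sequence = [6 2 11 5 12 11 8 3 1 10]

Answer: 6 2 11 5 12 11 8 3 1 10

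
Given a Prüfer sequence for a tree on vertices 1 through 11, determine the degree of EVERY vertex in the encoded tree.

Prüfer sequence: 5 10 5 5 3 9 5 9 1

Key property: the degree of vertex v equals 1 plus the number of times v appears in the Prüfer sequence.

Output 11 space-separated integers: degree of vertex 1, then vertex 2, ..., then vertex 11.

Answer: 2 1 2 1 5 1 1 1 3 2 1

Derivation:
p_1 = 5: count[5] becomes 1
p_2 = 10: count[10] becomes 1
p_3 = 5: count[5] becomes 2
p_4 = 5: count[5] becomes 3
p_5 = 3: count[3] becomes 1
p_6 = 9: count[9] becomes 1
p_7 = 5: count[5] becomes 4
p_8 = 9: count[9] becomes 2
p_9 = 1: count[1] becomes 1
Degrees (1 + count): deg[1]=1+1=2, deg[2]=1+0=1, deg[3]=1+1=2, deg[4]=1+0=1, deg[5]=1+4=5, deg[6]=1+0=1, deg[7]=1+0=1, deg[8]=1+0=1, deg[9]=1+2=3, deg[10]=1+1=2, deg[11]=1+0=1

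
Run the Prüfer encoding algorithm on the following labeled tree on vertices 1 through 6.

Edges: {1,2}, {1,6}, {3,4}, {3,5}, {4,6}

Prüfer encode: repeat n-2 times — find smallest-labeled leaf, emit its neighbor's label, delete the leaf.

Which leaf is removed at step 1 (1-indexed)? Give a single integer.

Step 1: current leaves = {2,5}. Remove leaf 2 (neighbor: 1).

Answer: 2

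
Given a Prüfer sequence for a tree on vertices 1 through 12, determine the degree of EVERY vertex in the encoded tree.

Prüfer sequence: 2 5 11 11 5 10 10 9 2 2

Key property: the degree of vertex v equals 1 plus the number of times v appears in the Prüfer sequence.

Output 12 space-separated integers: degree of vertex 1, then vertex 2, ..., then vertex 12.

Answer: 1 4 1 1 3 1 1 1 2 3 3 1

Derivation:
p_1 = 2: count[2] becomes 1
p_2 = 5: count[5] becomes 1
p_3 = 11: count[11] becomes 1
p_4 = 11: count[11] becomes 2
p_5 = 5: count[5] becomes 2
p_6 = 10: count[10] becomes 1
p_7 = 10: count[10] becomes 2
p_8 = 9: count[9] becomes 1
p_9 = 2: count[2] becomes 2
p_10 = 2: count[2] becomes 3
Degrees (1 + count): deg[1]=1+0=1, deg[2]=1+3=4, deg[3]=1+0=1, deg[4]=1+0=1, deg[5]=1+2=3, deg[6]=1+0=1, deg[7]=1+0=1, deg[8]=1+0=1, deg[9]=1+1=2, deg[10]=1+2=3, deg[11]=1+2=3, deg[12]=1+0=1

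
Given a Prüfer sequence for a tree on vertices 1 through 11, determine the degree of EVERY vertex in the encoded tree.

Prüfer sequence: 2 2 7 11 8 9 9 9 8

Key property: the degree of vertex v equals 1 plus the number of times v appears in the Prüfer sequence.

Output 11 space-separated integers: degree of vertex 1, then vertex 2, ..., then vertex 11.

Answer: 1 3 1 1 1 1 2 3 4 1 2

Derivation:
p_1 = 2: count[2] becomes 1
p_2 = 2: count[2] becomes 2
p_3 = 7: count[7] becomes 1
p_4 = 11: count[11] becomes 1
p_5 = 8: count[8] becomes 1
p_6 = 9: count[9] becomes 1
p_7 = 9: count[9] becomes 2
p_8 = 9: count[9] becomes 3
p_9 = 8: count[8] becomes 2
Degrees (1 + count): deg[1]=1+0=1, deg[2]=1+2=3, deg[3]=1+0=1, deg[4]=1+0=1, deg[5]=1+0=1, deg[6]=1+0=1, deg[7]=1+1=2, deg[8]=1+2=3, deg[9]=1+3=4, deg[10]=1+0=1, deg[11]=1+1=2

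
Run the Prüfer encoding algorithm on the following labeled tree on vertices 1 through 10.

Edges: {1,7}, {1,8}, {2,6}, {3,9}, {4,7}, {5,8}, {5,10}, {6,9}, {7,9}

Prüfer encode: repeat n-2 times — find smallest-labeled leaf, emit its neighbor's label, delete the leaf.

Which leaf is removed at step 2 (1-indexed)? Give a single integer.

Step 1: current leaves = {2,3,4,10}. Remove leaf 2 (neighbor: 6).
Step 2: current leaves = {3,4,6,10}. Remove leaf 3 (neighbor: 9).

Answer: 3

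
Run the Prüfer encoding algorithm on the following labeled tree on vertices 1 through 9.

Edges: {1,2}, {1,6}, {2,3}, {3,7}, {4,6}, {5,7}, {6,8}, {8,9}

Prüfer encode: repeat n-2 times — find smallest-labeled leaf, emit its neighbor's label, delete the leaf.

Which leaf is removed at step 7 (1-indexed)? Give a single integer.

Step 1: current leaves = {4,5,9}. Remove leaf 4 (neighbor: 6).
Step 2: current leaves = {5,9}. Remove leaf 5 (neighbor: 7).
Step 3: current leaves = {7,9}. Remove leaf 7 (neighbor: 3).
Step 4: current leaves = {3,9}. Remove leaf 3 (neighbor: 2).
Step 5: current leaves = {2,9}. Remove leaf 2 (neighbor: 1).
Step 6: current leaves = {1,9}. Remove leaf 1 (neighbor: 6).
Step 7: current leaves = {6,9}. Remove leaf 6 (neighbor: 8).

Answer: 6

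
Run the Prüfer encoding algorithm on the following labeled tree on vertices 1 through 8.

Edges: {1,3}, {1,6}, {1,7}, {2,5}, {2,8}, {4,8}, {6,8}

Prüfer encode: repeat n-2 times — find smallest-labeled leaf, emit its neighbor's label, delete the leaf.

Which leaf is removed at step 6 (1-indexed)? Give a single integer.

Step 1: current leaves = {3,4,5,7}. Remove leaf 3 (neighbor: 1).
Step 2: current leaves = {4,5,7}. Remove leaf 4 (neighbor: 8).
Step 3: current leaves = {5,7}. Remove leaf 5 (neighbor: 2).
Step 4: current leaves = {2,7}. Remove leaf 2 (neighbor: 8).
Step 5: current leaves = {7,8}. Remove leaf 7 (neighbor: 1).
Step 6: current leaves = {1,8}. Remove leaf 1 (neighbor: 6).

Answer: 1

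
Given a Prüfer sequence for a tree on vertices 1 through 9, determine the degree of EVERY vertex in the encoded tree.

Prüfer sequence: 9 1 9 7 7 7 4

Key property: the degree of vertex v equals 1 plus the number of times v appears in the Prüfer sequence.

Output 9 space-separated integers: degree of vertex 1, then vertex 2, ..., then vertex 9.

p_1 = 9: count[9] becomes 1
p_2 = 1: count[1] becomes 1
p_3 = 9: count[9] becomes 2
p_4 = 7: count[7] becomes 1
p_5 = 7: count[7] becomes 2
p_6 = 7: count[7] becomes 3
p_7 = 4: count[4] becomes 1
Degrees (1 + count): deg[1]=1+1=2, deg[2]=1+0=1, deg[3]=1+0=1, deg[4]=1+1=2, deg[5]=1+0=1, deg[6]=1+0=1, deg[7]=1+3=4, deg[8]=1+0=1, deg[9]=1+2=3

Answer: 2 1 1 2 1 1 4 1 3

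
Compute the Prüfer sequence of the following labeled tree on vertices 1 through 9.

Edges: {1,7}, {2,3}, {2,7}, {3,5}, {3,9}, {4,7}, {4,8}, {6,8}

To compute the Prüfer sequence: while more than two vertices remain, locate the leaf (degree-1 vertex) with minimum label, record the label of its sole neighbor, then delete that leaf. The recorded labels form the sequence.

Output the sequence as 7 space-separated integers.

Answer: 7 3 8 4 7 2 3

Derivation:
Step 1: leaves = {1,5,6,9}. Remove smallest leaf 1, emit neighbor 7.
Step 2: leaves = {5,6,9}. Remove smallest leaf 5, emit neighbor 3.
Step 3: leaves = {6,9}. Remove smallest leaf 6, emit neighbor 8.
Step 4: leaves = {8,9}. Remove smallest leaf 8, emit neighbor 4.
Step 5: leaves = {4,9}. Remove smallest leaf 4, emit neighbor 7.
Step 6: leaves = {7,9}. Remove smallest leaf 7, emit neighbor 2.
Step 7: leaves = {2,9}. Remove smallest leaf 2, emit neighbor 3.
Done: 2 vertices remain (3, 9). Sequence = [7 3 8 4 7 2 3]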